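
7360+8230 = 15590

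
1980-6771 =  - 4791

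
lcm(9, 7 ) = 63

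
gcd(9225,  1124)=1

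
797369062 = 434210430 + 363158632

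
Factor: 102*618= 2^2 * 3^2*17^1*103^1 = 63036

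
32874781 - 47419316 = -14544535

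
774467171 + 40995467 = 815462638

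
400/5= 80 = 80.00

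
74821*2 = 149642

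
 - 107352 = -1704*63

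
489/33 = 163/11 = 14.82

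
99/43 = 99/43 = 2.30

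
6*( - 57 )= - 342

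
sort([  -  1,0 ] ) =[ - 1,0]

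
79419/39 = 26473/13   =  2036.38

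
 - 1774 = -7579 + 5805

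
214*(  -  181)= - 38734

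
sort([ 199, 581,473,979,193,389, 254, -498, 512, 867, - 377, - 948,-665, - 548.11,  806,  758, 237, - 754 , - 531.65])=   [ - 948, - 754, - 665,-548.11, - 531.65, - 498 , - 377, 193,  199,237, 254,389 , 473, 512, 581,758,806, 867, 979]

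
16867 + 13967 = 30834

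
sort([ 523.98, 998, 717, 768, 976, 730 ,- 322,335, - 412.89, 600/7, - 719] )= [ - 719, - 412.89, - 322, 600/7, 335,523.98,717, 730, 768,  976 , 998] 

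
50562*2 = 101124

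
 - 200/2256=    - 25/282 = - 0.09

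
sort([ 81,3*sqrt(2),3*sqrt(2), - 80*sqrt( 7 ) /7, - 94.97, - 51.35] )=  [-94.97,  -  51.35, - 80*sqrt(7 ) /7,3*sqrt(2 ),3*sqrt(2),81 ] 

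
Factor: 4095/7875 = 5^(-2 )*13^1 = 13/25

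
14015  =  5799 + 8216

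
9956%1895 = 481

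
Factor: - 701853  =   - 3^1 *37^1 * 6323^1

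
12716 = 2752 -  - 9964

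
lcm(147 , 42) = 294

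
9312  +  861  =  10173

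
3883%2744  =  1139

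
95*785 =74575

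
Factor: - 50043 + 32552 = -17491 = - 17491^1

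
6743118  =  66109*102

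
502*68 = 34136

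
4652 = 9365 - 4713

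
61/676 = 61/676 =0.09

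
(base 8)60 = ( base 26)1M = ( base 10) 48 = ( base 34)1E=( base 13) 39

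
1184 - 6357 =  - 5173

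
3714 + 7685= 11399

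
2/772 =1/386   =  0.00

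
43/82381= 43/82381 = 0.00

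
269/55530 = 269/55530  =  0.00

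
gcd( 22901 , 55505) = 1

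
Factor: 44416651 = 44416651^1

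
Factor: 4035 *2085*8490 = 2^1*3^3*5^3*139^1*269^1*283^1 = 71426157750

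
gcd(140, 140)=140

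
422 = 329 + 93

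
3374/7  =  482 = 482.00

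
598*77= 46046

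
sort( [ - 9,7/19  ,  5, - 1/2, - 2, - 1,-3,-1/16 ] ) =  [ - 9, - 3, - 2,-1,-1/2, - 1/16,7/19,5]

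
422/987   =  422/987   =  0.43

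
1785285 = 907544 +877741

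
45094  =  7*6442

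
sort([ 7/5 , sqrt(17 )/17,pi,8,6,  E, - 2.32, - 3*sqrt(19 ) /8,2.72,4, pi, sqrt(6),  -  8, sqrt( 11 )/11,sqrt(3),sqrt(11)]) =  [- 8,  -  2.32, - 3 * sqrt( 19) /8,sqrt(17 )/17, sqrt( 11 )/11,7/5, sqrt( 3),sqrt( 6),E, 2.72,  pi,pi,sqrt(11), 4, 6,8 ]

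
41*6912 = 283392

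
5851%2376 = 1099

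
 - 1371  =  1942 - 3313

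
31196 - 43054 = - 11858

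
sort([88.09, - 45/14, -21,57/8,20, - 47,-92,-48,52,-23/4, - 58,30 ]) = [-92, - 58, -48, - 47,-21, - 23/4, - 45/14, 57/8, 20, 30,52,88.09]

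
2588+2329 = 4917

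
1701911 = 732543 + 969368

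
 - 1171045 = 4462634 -5633679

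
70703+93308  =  164011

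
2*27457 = 54914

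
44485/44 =44485/44 = 1011.02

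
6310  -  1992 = 4318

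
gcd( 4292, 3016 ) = 116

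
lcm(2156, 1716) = 84084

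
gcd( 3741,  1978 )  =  43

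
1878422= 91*20642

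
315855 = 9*35095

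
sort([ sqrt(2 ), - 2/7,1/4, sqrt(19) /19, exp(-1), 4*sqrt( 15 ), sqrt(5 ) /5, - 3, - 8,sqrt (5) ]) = [ - 8, - 3, - 2/7,sqrt ( 19)/19,1/4,exp ( - 1),sqrt( 5)/5, sqrt( 2),sqrt( 5 ),4*sqrt(15 )]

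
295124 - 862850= - 567726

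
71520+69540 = 141060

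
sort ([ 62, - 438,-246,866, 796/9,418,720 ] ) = [ - 438 , - 246, 62,796/9 , 418, 720, 866]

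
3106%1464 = 178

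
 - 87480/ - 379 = 230 + 310/379=230.82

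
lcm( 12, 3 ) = 12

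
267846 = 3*89282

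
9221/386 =23 + 343/386 = 23.89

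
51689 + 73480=125169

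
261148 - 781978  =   - 520830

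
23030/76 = 11515/38 = 303.03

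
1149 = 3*383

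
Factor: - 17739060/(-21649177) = 2^2*3^1*5^1*11^( - 1 )*17^(-1)*41^1 * 7211^1 * 115771^(-1)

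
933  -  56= 877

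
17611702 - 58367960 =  - 40756258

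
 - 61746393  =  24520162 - 86266555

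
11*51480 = 566280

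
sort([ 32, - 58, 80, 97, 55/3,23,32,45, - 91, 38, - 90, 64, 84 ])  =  [ - 91, - 90, - 58 , 55/3,23, 32, 32, 38, 45 , 64, 80,84,97] 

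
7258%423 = 67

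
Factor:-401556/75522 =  -218/41= -  2^1 * 41^ (-1)*109^1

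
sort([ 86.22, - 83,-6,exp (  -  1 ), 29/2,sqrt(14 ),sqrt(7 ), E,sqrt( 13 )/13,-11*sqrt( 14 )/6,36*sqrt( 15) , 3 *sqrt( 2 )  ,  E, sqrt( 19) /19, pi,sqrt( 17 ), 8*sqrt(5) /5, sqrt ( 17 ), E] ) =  [  -  83,-11*sqrt(14 ) /6, - 6  ,  sqrt(19 ) /19 , sqrt(13 )/13, exp (-1 ),sqrt(7 ) , E, E,E,pi,8*sqrt( 5)/5, sqrt(14 ), sqrt(17 ),sqrt(17)  ,  3*sqrt (2 ), 29/2, 86.22,36*sqrt(15)] 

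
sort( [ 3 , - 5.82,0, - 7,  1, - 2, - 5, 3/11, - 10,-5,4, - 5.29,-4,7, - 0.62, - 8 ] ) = [ - 10 , - 8 , - 7, - 5.82, - 5.29,-5, - 5, - 4, -2,- 0.62,0,3/11,1,3,4, 7 ] 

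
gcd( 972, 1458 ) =486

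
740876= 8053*92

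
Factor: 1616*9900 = 15998400   =  2^6*3^2*5^2*11^1*101^1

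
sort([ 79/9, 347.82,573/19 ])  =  [ 79/9, 573/19,347.82] 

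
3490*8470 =29560300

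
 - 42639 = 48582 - 91221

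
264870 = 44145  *6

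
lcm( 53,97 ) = 5141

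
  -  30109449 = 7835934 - 37945383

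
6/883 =6/883 = 0.01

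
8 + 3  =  11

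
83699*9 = 753291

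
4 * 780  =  3120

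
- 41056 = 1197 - 42253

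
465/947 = 465/947 = 0.49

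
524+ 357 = 881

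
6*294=1764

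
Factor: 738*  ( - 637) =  - 470106 = - 2^1 * 3^2*7^2*13^1*41^1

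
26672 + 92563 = 119235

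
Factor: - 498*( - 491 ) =2^1*3^1*83^1*491^1= 244518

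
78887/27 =78887/27 = 2921.74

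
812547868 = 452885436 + 359662432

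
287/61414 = 287/61414=0.00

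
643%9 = 4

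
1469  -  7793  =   -6324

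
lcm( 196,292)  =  14308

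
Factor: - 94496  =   - 2^5*2953^1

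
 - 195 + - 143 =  - 338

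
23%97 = 23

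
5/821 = 5/821 =0.01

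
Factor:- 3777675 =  - 3^1*5^2  *  11^1*19^1*241^1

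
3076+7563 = 10639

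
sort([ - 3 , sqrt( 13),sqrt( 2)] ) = [  -  3, sqrt( 2 ), sqrt( 13 ) ] 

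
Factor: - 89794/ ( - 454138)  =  19^( - 1) * 37^( - 1) * 139^1 = 139/703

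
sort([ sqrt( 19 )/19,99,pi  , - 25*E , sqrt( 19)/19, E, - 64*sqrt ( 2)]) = [ - 64*sqrt ( 2), - 25*E,sqrt( 19) /19, sqrt( 19) /19,  E,pi, 99 ] 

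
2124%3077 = 2124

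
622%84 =34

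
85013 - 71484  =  13529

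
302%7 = 1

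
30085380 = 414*72670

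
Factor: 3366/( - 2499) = -66/49 = - 2^1*3^1*7^( - 2)*11^1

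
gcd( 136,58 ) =2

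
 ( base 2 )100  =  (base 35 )4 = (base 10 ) 4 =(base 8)4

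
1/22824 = 1/22824=   0.00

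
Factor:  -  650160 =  - 2^4*  3^3*5^1*7^1 * 43^1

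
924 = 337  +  587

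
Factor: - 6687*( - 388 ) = 2^2 *3^2 * 97^1*743^1 = 2594556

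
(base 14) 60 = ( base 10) 84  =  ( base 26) 36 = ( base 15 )59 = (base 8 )124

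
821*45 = 36945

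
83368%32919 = 17530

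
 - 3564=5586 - 9150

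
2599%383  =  301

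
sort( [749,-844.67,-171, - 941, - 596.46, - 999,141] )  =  [ - 999,-941, -844.67 , - 596.46, -171,141,749 ]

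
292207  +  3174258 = 3466465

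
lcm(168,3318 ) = 13272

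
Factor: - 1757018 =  - 2^1*17^1*31^1 * 1667^1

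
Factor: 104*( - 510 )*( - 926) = 49115040 = 2^5*3^1*5^1*13^1*17^1*463^1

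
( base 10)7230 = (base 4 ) 1300332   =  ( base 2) 1110000111110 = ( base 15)2220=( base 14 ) 28c6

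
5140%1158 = 508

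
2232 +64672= 66904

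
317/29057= 317/29057 = 0.01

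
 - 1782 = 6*( - 297)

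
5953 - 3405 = 2548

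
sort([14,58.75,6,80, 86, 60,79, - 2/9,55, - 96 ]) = [  -  96, - 2/9,6 , 14,55,58.75, 60, 79, 80 , 86]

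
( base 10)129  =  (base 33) 3u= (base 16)81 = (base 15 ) 89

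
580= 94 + 486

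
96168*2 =192336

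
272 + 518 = 790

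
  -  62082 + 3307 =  - 58775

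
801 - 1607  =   - 806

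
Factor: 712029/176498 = 2^( - 1)*3^1*7^( - 2 )*1801^( - 1 )*237343^1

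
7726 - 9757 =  - 2031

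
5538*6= 33228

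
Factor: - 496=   -2^4*31^1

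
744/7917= 248/2639 = 0.09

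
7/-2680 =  - 7/2680 = - 0.00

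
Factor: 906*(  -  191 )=-173046 = - 2^1*3^1 *151^1*191^1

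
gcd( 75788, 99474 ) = 2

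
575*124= 71300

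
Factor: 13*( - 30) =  - 2^1 * 3^1 * 5^1*13^1 = -  390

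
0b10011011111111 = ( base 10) 9983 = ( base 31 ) AC1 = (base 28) ckf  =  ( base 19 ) 18C8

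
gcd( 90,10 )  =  10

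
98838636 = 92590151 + 6248485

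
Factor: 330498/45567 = 602/83 = 2^1*7^1*43^1 * 83^(-1 )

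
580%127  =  72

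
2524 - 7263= - 4739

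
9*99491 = 895419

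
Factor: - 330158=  - 2^1*165079^1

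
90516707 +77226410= 167743117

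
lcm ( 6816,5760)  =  408960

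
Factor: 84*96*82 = 661248 = 2^8 * 3^2 * 7^1*41^1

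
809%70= 39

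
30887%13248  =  4391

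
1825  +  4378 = 6203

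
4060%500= 60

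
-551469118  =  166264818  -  717733936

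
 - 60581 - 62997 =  - 123578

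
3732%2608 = 1124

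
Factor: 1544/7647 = 2^3*3^(  -  1)*193^1*2549^( - 1) 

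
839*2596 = 2178044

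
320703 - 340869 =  - 20166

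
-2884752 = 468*( - 6164 ) 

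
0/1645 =0  =  0.00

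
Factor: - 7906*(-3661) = 2^1*7^1*59^1*67^1*523^1 = 28943866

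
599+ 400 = 999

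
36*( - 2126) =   -  76536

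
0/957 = 0= 0.00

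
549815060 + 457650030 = 1007465090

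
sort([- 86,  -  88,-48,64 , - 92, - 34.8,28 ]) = [ - 92,-88, - 86, - 48,-34.8,28,64]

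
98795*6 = 592770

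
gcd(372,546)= 6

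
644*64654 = 41637176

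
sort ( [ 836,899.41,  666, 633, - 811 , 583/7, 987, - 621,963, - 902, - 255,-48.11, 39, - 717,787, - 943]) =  [ - 943,  -  902, - 811,  -  717, - 621, - 255, - 48.11, 39, 583/7,633,666, 787, 836, 899.41, 963, 987 ] 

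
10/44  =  5/22 = 0.23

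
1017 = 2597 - 1580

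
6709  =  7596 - 887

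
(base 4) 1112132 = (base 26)84m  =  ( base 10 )5534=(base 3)21120222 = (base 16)159E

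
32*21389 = 684448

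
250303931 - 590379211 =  - 340075280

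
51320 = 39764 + 11556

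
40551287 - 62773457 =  - 22222170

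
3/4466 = 3/4466= 0.00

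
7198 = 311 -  - 6887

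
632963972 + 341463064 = 974427036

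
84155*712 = 59918360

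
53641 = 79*679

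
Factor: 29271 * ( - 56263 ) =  - 3^1*11^1*887^1*56263^1 = - 1646874273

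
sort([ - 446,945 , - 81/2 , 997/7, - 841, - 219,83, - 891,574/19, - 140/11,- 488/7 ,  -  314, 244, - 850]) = [  -  891,-850,-841, - 446, - 314,- 219, -488/7,  -  81/2,  -  140/11, 574/19,83,997/7,244  ,  945]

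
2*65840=131680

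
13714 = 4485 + 9229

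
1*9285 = 9285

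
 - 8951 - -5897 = -3054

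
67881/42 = 22627/14  =  1616.21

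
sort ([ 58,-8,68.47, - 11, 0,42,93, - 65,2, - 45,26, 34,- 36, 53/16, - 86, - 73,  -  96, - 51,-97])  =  [  -  97, - 96,  -  86, - 73, - 65,- 51, - 45,-36 ,-11, - 8, 0,  2, 53/16, 26, 34,42,58, 68.47, 93 ] 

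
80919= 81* 999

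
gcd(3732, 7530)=6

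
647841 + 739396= 1387237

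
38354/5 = 38354/5 = 7670.80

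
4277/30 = 142 + 17/30= 142.57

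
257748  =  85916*3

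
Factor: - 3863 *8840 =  - 2^3*5^1*13^1*17^1*3863^1= - 34148920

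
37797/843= 44+235/281  =  44.84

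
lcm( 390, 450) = 5850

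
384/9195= 128/3065 = 0.04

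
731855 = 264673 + 467182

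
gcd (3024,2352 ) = 336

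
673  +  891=1564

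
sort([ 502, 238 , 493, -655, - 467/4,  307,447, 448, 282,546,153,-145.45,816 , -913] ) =[  -  913,- 655, -145.45,  -  467/4,153,238, 282,307,447,448,493,  502,546,816]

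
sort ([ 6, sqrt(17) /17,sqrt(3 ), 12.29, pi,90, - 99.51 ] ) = [ - 99.51, sqrt( 17) /17,sqrt( 3), pi, 6 , 12.29, 90 ]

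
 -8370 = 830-9200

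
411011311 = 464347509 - 53336198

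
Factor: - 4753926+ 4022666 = -731260 =- 2^2*5^1*36563^1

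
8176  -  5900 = 2276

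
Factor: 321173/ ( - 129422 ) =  - 809/326 = - 2^( - 1)*163^( - 1)*809^1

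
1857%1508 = 349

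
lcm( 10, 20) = 20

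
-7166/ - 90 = 3583/45 = 79.62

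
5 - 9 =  - 4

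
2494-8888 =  - 6394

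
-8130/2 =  -4065= -4065.00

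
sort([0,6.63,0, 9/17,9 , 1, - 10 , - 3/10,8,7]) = [ - 10, - 3/10,0 , 0,9/17,1, 6.63 , 7,8,9] 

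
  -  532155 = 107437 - 639592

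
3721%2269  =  1452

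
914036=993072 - 79036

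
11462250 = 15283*750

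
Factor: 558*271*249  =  2^1*3^3*31^1 * 83^1*271^1 = 37653282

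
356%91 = 83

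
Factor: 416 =2^5*13^1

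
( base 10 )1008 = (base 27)1a9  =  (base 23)1KJ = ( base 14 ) 520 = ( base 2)1111110000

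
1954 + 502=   2456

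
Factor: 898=2^1*449^1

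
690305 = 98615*7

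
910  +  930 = 1840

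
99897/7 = 14271 = 14271.00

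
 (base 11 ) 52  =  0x39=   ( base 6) 133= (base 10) 57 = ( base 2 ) 111001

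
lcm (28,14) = 28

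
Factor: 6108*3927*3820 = 91626963120 = 2^4*3^2*5^1*7^1*11^1 * 17^1*191^1*509^1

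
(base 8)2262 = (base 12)842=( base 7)3335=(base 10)1202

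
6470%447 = 212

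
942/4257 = 314/1419 = 0.22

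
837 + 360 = 1197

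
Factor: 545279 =7^1*61^1*1277^1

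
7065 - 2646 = 4419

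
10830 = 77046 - 66216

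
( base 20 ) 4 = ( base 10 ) 4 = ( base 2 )100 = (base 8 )4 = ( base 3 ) 11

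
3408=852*4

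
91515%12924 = 1047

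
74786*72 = 5384592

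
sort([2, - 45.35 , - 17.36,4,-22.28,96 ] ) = [-45.35,-22.28, - 17.36, 2,4, 96 ]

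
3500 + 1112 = 4612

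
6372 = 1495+4877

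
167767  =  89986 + 77781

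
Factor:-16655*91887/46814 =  - 2^(-1 )*3^1*5^1*89^( - 1) *109^1*263^( - 1 )*281^1*3331^1 = -1530377985/46814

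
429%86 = 85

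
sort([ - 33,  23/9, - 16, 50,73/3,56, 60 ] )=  [ - 33, - 16,23/9,73/3, 50, 56, 60] 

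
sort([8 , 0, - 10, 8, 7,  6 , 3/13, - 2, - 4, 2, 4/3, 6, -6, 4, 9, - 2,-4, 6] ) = [ - 10, - 6, - 4, - 4, - 2, - 2,0, 3/13,4/3 , 2 , 4, 6, 6 , 6, 7, 8, 8, 9]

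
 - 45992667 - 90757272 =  - 136749939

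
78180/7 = 78180/7 =11168.57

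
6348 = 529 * 12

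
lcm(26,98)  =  1274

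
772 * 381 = 294132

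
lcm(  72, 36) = 72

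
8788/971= 9+49/971  =  9.05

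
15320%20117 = 15320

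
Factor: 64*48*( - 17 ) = - 52224 = - 2^10*3^1*17^1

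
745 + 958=1703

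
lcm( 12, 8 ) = 24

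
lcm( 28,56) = 56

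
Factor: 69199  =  13^1*5323^1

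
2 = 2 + 0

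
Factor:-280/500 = - 2^1*5^(-2 ) * 7^1= -14/25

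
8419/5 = 8419/5 = 1683.80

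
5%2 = 1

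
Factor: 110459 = 110459^1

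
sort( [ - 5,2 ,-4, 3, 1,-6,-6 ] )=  [- 6 , -6, -5,-4, 1,2, 3 ] 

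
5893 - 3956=1937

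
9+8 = 17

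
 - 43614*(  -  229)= 9987606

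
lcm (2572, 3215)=12860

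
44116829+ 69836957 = 113953786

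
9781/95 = 9781/95  =  102.96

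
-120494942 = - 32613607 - 87881335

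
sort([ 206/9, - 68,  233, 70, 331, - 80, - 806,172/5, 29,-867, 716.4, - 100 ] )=[ - 867, - 806,-100 , - 80, - 68, 206/9, 29, 172/5, 70, 233, 331,  716.4]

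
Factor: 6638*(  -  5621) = -37312198 = -2^1*7^1*11^1 * 73^1*3319^1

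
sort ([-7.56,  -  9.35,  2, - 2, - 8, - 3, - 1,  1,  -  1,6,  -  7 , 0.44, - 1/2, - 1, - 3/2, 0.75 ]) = [ - 9.35, - 8, - 7.56 , -7, - 3, - 2, - 3/2,  -  1, - 1,-1, - 1/2 , 0.44,0.75,1 , 2,6 ] 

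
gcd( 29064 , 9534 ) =42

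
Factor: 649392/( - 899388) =  -  652/903 = - 2^2*3^( - 1 )*7^( - 1)*43^( - 1 )*163^1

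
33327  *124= 4132548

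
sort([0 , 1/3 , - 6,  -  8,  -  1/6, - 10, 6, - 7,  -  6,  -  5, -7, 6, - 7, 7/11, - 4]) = [ - 10, -8, - 7, - 7, - 7, - 6,  -  6,-5,-4, - 1/6, 0 , 1/3,7/11,6, 6 ]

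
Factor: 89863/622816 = 2^ ( - 5 )*73^1*1231^1*19463^( - 1)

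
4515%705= 285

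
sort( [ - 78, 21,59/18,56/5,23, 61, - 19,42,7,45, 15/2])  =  [ - 78, - 19,59/18,  7,15/2,56/5,21,23 , 42 , 45,61 ] 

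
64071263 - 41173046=22898217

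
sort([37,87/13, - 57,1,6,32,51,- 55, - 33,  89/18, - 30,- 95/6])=[ - 57, - 55,-33, - 30, - 95/6 , 1,89/18,6,87/13,32, 37, 51 ]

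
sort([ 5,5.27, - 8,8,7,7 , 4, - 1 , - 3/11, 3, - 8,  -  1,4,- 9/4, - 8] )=[  -  8 , - 8, - 8, - 9/4, - 1, -1,-3/11, 3,4,  4 , 5,5.27,7,7,8]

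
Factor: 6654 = 2^1 *3^1*1109^1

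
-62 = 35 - 97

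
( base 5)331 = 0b1011011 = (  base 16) 5b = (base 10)91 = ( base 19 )4F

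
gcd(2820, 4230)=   1410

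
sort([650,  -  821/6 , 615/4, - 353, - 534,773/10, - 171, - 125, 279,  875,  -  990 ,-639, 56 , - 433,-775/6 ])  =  [ - 990 , - 639, - 534, - 433, - 353,  -  171, - 821/6,-775/6,- 125 , 56,773/10,615/4, 279, 650,875]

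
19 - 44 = - 25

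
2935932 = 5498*534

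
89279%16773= 5414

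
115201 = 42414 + 72787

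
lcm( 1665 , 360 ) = 13320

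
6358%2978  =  402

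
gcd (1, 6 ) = 1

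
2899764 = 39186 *74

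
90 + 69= 159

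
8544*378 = 3229632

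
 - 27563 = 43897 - 71460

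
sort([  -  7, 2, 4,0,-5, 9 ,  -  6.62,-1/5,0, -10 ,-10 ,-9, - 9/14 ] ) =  [ - 10, - 10,  -  9,-7, - 6.62, - 5,  -  9/14, - 1/5, 0,0,2,4,9 ]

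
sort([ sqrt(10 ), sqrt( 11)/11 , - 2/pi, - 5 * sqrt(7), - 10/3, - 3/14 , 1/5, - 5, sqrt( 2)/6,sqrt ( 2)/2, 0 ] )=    [ - 5*sqrt( 7) ,  -  5,  -  10/3, - 2/pi, - 3/14,0, 1/5, sqrt(2)/6, sqrt(11)/11,sqrt(2)/2, sqrt(10 ) ]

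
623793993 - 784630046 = - 160836053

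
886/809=1+77/809 = 1.10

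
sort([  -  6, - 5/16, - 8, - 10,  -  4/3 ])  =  [ - 10, - 8 ,- 6 , - 4/3,  -  5/16 ]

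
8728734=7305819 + 1422915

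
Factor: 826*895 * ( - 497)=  - 2^1*5^1*7^2*59^1*71^1*179^1 = - 367417190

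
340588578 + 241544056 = 582132634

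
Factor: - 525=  - 3^1*5^2*7^1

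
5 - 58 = -53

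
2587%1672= 915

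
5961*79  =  470919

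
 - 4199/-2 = 2099 + 1/2 =2099.50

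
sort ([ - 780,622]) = [ - 780,622 ]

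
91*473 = 43043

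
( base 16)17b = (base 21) I1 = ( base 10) 379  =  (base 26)ef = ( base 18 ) 131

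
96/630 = 16/105 = 0.15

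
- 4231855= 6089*(-695) 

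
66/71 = 66/71 = 0.93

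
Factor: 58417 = 58417^1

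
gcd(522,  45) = 9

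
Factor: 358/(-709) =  - 2^1*179^1*709^ ( - 1)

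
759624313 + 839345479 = 1598969792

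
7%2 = 1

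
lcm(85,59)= 5015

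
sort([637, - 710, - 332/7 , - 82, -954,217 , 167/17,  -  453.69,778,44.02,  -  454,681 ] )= [  -  954,-710, - 454, - 453.69, - 82, - 332/7, 167/17,44.02,217,637,681 , 778]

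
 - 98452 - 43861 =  - 142313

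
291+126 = 417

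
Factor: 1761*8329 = 14667369= 3^1*  587^1*8329^1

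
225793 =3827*59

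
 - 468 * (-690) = 322920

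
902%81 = 11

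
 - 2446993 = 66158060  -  68605053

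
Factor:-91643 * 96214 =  - 8817339602 = -  2^1  *  73^1*113^1*659^1 * 811^1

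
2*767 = 1534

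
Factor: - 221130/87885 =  - 78/31 = - 2^1*3^1 * 13^1 * 31^ ( - 1)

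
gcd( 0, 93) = 93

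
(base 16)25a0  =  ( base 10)9632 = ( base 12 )56a8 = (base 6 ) 112332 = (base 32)9D0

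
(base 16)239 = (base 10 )569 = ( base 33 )h8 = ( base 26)ln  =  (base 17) 1g8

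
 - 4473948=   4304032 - 8777980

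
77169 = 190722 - 113553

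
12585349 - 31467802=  - 18882453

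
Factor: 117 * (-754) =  -88218= - 2^1*3^2 *13^2*29^1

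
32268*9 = 290412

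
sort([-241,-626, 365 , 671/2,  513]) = [  -  626, - 241, 671/2 , 365,  513]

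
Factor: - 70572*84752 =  - 2^6*3^1*5297^1*5881^1=-5981118144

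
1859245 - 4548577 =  - 2689332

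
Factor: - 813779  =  -79^1*10301^1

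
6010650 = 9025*666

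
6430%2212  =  2006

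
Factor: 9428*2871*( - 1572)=  -  2^4*3^3*11^1*29^1*131^1*2357^1=-  42550562736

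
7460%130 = 50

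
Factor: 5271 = 3^1*7^1* 251^1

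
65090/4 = 32545/2 = 16272.50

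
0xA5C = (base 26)3O0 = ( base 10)2652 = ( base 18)836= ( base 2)101001011100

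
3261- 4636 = - 1375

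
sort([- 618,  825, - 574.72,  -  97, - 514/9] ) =[ - 618, - 574.72, - 97 , - 514/9 , 825]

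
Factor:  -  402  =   - 2^1*3^1*67^1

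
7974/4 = 3987/2 = 1993.50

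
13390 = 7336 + 6054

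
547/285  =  547/285 = 1.92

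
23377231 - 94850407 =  -71473176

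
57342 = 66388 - 9046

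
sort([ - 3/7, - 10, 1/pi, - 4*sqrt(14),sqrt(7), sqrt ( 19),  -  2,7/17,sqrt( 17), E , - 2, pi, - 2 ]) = [ - 4*sqrt ( 14), - 10, - 2, - 2 ,  -  2, - 3/7,1/pi,7/17,sqrt (7),E,  pi, sqrt (17),sqrt ( 19) ] 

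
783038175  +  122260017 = 905298192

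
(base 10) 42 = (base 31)1b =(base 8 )52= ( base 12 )36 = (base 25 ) 1H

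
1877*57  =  106989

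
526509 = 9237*57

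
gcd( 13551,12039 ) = 3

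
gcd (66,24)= 6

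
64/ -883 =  - 1 + 819/883 = - 0.07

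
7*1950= 13650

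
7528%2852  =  1824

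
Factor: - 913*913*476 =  - 2^2 * 7^1*11^2 * 17^1 * 83^2 = -396778844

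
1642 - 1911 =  - 269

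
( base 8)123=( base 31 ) 2L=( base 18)4B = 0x53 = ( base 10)83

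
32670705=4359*7495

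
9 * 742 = 6678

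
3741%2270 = 1471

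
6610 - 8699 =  - 2089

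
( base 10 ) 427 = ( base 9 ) 524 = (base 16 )1AB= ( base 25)h2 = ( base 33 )cv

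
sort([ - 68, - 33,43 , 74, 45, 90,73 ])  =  [  -  68, - 33,43,45,73, 74,  90 ]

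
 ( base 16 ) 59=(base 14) 65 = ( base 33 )2N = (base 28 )35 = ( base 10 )89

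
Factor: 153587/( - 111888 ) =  - 593/432=- 2^( - 4)*3^(  -  3 ) * 593^1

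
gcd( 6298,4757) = 67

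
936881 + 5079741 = 6016622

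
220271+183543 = 403814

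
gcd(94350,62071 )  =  1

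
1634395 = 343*4765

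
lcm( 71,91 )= 6461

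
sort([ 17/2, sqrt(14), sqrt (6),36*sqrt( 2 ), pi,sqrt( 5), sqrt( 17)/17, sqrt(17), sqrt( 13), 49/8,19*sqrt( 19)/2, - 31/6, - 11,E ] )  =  [ - 11, -31/6,sqrt ( 17)/17,sqrt( 5) , sqrt( 6), E, pi, sqrt( 13), sqrt (14), sqrt( 17 ),49/8, 17/2, 19*sqrt( 19)/2,  36*sqrt( 2) ]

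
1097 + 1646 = 2743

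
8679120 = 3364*2580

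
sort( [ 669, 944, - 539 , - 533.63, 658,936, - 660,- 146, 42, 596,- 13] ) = [ - 660 , - 539, - 533.63 , - 146,-13, 42,596, 658,  669,936,944]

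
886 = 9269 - 8383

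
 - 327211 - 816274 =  - 1143485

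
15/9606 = 5/3202 =0.00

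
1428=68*21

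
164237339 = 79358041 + 84879298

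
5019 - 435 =4584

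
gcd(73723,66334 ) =1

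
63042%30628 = 1786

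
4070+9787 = 13857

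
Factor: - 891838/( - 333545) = 2^1*5^( - 1)*19^ ( -1 )*109^1*3511^(-1)*4091^1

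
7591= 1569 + 6022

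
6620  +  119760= 126380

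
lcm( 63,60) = 1260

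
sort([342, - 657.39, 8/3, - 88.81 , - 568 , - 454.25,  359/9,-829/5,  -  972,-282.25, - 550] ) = [ - 972, - 657.39, - 568, - 550 , -454.25, - 282.25, - 829/5 , - 88.81, 8/3, 359/9,342 ]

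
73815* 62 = 4576530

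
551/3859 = 551/3859  =  0.14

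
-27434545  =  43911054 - 71345599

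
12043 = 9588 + 2455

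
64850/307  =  64850/307 = 211.24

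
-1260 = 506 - 1766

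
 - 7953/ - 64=7953/64 = 124.27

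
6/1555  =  6/1555  =  0.00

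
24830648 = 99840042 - 75009394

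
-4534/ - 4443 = 4534/4443 = 1.02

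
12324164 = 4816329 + 7507835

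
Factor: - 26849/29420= - 2^( - 2 )*5^( - 1 )*1471^( - 1 )*26849^1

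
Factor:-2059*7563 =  - 15572217 = - 3^1 * 29^1*71^1*2521^1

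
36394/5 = 7278 + 4/5 = 7278.80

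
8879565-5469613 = 3409952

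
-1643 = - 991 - 652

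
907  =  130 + 777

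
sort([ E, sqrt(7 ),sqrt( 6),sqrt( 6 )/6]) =[ sqrt(6)/6 , sqrt(6),  sqrt( 7), E]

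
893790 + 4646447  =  5540237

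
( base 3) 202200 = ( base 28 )jq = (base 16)22e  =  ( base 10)558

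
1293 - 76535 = -75242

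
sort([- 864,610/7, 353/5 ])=[-864,353/5, 610/7]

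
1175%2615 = 1175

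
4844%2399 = 46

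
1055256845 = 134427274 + 920829571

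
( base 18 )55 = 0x5f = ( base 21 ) 4B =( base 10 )95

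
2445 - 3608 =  - 1163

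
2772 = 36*77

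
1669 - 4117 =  - 2448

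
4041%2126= 1915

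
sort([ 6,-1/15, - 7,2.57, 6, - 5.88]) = [ - 7, - 5.88, - 1/15,  2.57, 6, 6]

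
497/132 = 3 + 101/132 = 3.77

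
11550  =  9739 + 1811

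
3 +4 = 7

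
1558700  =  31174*50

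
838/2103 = 838/2103 = 0.40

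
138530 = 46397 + 92133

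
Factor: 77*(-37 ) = -7^1*11^1 *37^1 = - 2849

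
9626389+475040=10101429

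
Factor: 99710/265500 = 2^( - 1 )*3^(  -  2)*5^( - 2)*13^2 = 169/450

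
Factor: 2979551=2979551^1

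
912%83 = 82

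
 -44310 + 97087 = 52777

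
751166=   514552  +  236614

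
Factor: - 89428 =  - 2^2*79^1*283^1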